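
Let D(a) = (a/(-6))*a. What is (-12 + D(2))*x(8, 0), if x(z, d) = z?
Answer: -304/3 ≈ -101.33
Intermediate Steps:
D(a) = -a**2/6 (D(a) = (a*(-1/6))*a = (-a/6)*a = -a**2/6)
(-12 + D(2))*x(8, 0) = (-12 - 1/6*2**2)*8 = (-12 - 1/6*4)*8 = (-12 - 2/3)*8 = -38/3*8 = -304/3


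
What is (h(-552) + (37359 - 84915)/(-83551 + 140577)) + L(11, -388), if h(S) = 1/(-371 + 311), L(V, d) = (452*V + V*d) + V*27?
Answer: 1711035587/1710780 ≈ 1000.1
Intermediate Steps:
L(V, d) = 479*V + V*d (L(V, d) = (452*V + V*d) + 27*V = 479*V + V*d)
h(S) = -1/60 (h(S) = 1/(-60) = -1/60)
(h(-552) + (37359 - 84915)/(-83551 + 140577)) + L(11, -388) = (-1/60 + (37359 - 84915)/(-83551 + 140577)) + 11*(479 - 388) = (-1/60 - 47556/57026) + 11*91 = (-1/60 - 47556*1/57026) + 1001 = (-1/60 - 23778/28513) + 1001 = -1455193/1710780 + 1001 = 1711035587/1710780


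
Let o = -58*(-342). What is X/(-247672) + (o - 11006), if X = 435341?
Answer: 2186508419/247672 ≈ 8828.3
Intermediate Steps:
o = 19836
X/(-247672) + (o - 11006) = 435341/(-247672) + (19836 - 11006) = 435341*(-1/247672) + 8830 = -435341/247672 + 8830 = 2186508419/247672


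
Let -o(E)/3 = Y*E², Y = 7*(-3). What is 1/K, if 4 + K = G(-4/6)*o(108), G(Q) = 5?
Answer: 1/3674156 ≈ 2.7217e-7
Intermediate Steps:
Y = -21
o(E) = 63*E² (o(E) = -(-63)*E² = 63*E²)
K = 3674156 (K = -4 + 5*(63*108²) = -4 + 5*(63*11664) = -4 + 5*734832 = -4 + 3674160 = 3674156)
1/K = 1/3674156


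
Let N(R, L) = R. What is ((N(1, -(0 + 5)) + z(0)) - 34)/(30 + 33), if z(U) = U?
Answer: -11/21 ≈ -0.52381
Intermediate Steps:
((N(1, -(0 + 5)) + z(0)) - 34)/(30 + 33) = ((1 + 0) - 34)/(30 + 33) = (1 - 34)/63 = (1/63)*(-33) = -11/21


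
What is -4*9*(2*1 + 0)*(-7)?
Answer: 504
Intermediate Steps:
-4*9*(2*1 + 0)*(-7) = -4*9*(2 + 0)*(-7) = -4*9*2*(-7) = -72*(-7) = -4*(-126) = 504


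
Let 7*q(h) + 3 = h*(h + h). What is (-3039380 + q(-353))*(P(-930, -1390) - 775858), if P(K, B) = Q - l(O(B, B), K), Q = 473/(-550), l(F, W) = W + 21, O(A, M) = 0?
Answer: 162944406090477/70 ≈ 2.3278e+12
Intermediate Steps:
l(F, W) = 21 + W
Q = -43/50 (Q = 473*(-1/550) = -43/50 ≈ -0.86000)
P(K, B) = -1093/50 - K (P(K, B) = -43/50 - (21 + K) = -43/50 + (-21 - K) = -1093/50 - K)
q(h) = -3/7 + 2*h²/7 (q(h) = -3/7 + (h*(h + h))/7 = -3/7 + (h*(2*h))/7 = -3/7 + (2*h²)/7 = -3/7 + 2*h²/7)
(-3039380 + q(-353))*(P(-930, -1390) - 775858) = (-3039380 + (-3/7 + (2/7)*(-353)²))*((-1093/50 - 1*(-930)) - 775858) = (-3039380 + (-3/7 + (2/7)*124609))*((-1093/50 + 930) - 775858) = (-3039380 + (-3/7 + 249218/7))*(45407/50 - 775858) = (-3039380 + 249215/7)*(-38747493/50) = -21026445/7*(-38747493/50) = 162944406090477/70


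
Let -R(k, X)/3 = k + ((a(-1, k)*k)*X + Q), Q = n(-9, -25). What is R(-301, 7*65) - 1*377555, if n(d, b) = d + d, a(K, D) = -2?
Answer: -1198328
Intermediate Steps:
n(d, b) = 2*d
Q = -18 (Q = 2*(-9) = -18)
R(k, X) = 54 - 3*k + 6*X*k (R(k, X) = -3*(k + ((-2*k)*X - 18)) = -3*(k + (-2*X*k - 18)) = -3*(k + (-18 - 2*X*k)) = -3*(-18 + k - 2*X*k) = 54 - 3*k + 6*X*k)
R(-301, 7*65) - 1*377555 = (54 - 3*(-301) + 6*(7*65)*(-301)) - 1*377555 = (54 + 903 + 6*455*(-301)) - 377555 = (54 + 903 - 821730) - 377555 = -820773 - 377555 = -1198328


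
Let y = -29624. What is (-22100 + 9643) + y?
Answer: -42081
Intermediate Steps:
(-22100 + 9643) + y = (-22100 + 9643) - 29624 = -12457 - 29624 = -42081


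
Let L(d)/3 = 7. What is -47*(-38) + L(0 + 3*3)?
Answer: 1807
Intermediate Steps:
L(d) = 21 (L(d) = 3*7 = 21)
-47*(-38) + L(0 + 3*3) = -47*(-38) + 21 = 1786 + 21 = 1807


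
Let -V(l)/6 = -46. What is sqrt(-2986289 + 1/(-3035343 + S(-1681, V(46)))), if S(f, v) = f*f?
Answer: I*sqrt(131171593779728818)/209582 ≈ 1728.1*I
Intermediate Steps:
V(l) = 276 (V(l) = -6*(-46) = 276)
S(f, v) = f**2
sqrt(-2986289 + 1/(-3035343 + S(-1681, V(46)))) = sqrt(-2986289 + 1/(-3035343 + (-1681)**2)) = sqrt(-2986289 + 1/(-3035343 + 2825761)) = sqrt(-2986289 + 1/(-209582)) = sqrt(-2986289 - 1/209582) = sqrt(-625872421199/209582) = I*sqrt(131171593779728818)/209582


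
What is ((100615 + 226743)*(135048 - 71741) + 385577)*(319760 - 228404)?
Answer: 1893301802052948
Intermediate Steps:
((100615 + 226743)*(135048 - 71741) + 385577)*(319760 - 228404) = (327358*63307 + 385577)*91356 = (20724052906 + 385577)*91356 = 20724438483*91356 = 1893301802052948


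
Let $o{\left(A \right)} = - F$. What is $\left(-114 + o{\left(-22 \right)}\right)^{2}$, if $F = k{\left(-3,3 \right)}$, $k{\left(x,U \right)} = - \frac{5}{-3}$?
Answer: $\frac{120409}{9} \approx 13379.0$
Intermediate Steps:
$k{\left(x,U \right)} = \frac{5}{3}$ ($k{\left(x,U \right)} = \left(-5\right) \left(- \frac{1}{3}\right) = \frac{5}{3}$)
$F = \frac{5}{3} \approx 1.6667$
$o{\left(A \right)} = - \frac{5}{3}$ ($o{\left(A \right)} = \left(-1\right) \frac{5}{3} = - \frac{5}{3}$)
$\left(-114 + o{\left(-22 \right)}\right)^{2} = \left(-114 - \frac{5}{3}\right)^{2} = \left(- \frac{347}{3}\right)^{2} = \frac{120409}{9}$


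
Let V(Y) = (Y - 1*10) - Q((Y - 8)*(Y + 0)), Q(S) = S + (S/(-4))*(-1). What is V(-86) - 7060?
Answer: -17261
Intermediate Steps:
Q(S) = 5*S/4 (Q(S) = S + (S*(-¼))*(-1) = S - S/4*(-1) = S + S/4 = 5*S/4)
V(Y) = -10 + Y - 5*Y*(-8 + Y)/4 (V(Y) = (Y - 1*10) - 5*(Y - 8)*(Y + 0)/4 = (Y - 10) - 5*(-8 + Y)*Y/4 = (-10 + Y) - 5*Y*(-8 + Y)/4 = -10 + Y - 5*Y*(-8 + Y)/4)
V(-86) - 7060 = (-10 + 11*(-86) - 5/4*(-86)²) - 7060 = (-10 - 946 - 5/4*7396) - 7060 = (-10 - 946 - 9245) - 7060 = -10201 - 7060 = -17261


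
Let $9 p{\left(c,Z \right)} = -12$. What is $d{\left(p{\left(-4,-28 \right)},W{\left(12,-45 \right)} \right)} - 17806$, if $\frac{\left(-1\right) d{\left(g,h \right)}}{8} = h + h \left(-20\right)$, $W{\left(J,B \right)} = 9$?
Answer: $-16438$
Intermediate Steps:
$p{\left(c,Z \right)} = - \frac{4}{3}$ ($p{\left(c,Z \right)} = \frac{1}{9} \left(-12\right) = - \frac{4}{3}$)
$d{\left(g,h \right)} = 152 h$ ($d{\left(g,h \right)} = - 8 \left(h + h \left(-20\right)\right) = - 8 \left(h - 20 h\right) = - 8 \left(- 19 h\right) = 152 h$)
$d{\left(p{\left(-4,-28 \right)},W{\left(12,-45 \right)} \right)} - 17806 = 152 \cdot 9 - 17806 = 1368 - 17806 = -16438$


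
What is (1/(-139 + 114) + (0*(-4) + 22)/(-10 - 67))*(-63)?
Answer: 513/25 ≈ 20.520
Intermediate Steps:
(1/(-139 + 114) + (0*(-4) + 22)/(-10 - 67))*(-63) = (1/(-25) + (0 + 22)/(-77))*(-63) = (-1/25 + 22*(-1/77))*(-63) = (-1/25 - 2/7)*(-63) = -57/175*(-63) = 513/25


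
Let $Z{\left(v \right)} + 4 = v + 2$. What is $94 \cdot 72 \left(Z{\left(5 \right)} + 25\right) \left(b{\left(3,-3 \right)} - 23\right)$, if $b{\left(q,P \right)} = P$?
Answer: $-4927104$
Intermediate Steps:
$Z{\left(v \right)} = -2 + v$ ($Z{\left(v \right)} = -4 + \left(v + 2\right) = -4 + \left(2 + v\right) = -2 + v$)
$94 \cdot 72 \left(Z{\left(5 \right)} + 25\right) \left(b{\left(3,-3 \right)} - 23\right) = 94 \cdot 72 \left(\left(-2 + 5\right) + 25\right) \left(-3 - 23\right) = 6768 \left(3 + 25\right) \left(-26\right) = 6768 \cdot 28 \left(-26\right) = 6768 \left(-728\right) = -4927104$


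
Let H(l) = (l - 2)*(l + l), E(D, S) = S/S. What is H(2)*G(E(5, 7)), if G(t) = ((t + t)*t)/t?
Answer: 0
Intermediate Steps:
E(D, S) = 1
H(l) = 2*l*(-2 + l) (H(l) = (-2 + l)*(2*l) = 2*l*(-2 + l))
G(t) = 2*t (G(t) = ((2*t)*t)/t = (2*t²)/t = 2*t)
H(2)*G(E(5, 7)) = (2*2*(-2 + 2))*(2*1) = (2*2*0)*2 = 0*2 = 0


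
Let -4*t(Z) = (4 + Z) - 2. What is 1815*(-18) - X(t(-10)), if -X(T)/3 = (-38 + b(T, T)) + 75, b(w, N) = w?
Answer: -32553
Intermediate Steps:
t(Z) = -½ - Z/4 (t(Z) = -((4 + Z) - 2)/4 = -(2 + Z)/4 = -½ - Z/4)
X(T) = -111 - 3*T (X(T) = -3*((-38 + T) + 75) = -3*(37 + T) = -111 - 3*T)
1815*(-18) - X(t(-10)) = 1815*(-18) - (-111 - 3*(-½ - ¼*(-10))) = -32670 - (-111 - 3*(-½ + 5/2)) = -32670 - (-111 - 3*2) = -32670 - (-111 - 6) = -32670 - 1*(-117) = -32670 + 117 = -32553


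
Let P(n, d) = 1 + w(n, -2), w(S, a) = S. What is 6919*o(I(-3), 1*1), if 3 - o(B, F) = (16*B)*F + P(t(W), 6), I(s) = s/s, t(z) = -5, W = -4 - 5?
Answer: -62271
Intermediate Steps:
W = -9
P(n, d) = 1 + n
I(s) = 1
o(B, F) = 7 - 16*B*F (o(B, F) = 3 - ((16*B)*F + (1 - 5)) = 3 - (16*B*F - 4) = 3 - (-4 + 16*B*F) = 3 + (4 - 16*B*F) = 7 - 16*B*F)
6919*o(I(-3), 1*1) = 6919*(7 - 16*1*1*1) = 6919*(7 - 16*1*1) = 6919*(7 - 16) = 6919*(-9) = -62271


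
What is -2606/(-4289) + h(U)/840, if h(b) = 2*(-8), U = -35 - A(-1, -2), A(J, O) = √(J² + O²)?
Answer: 265052/450345 ≈ 0.58855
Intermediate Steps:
U = -35 - √5 (U = -35 - √((-1)² + (-2)²) = -35 - √(1 + 4) = -35 - √5 ≈ -37.236)
h(b) = -16
-2606/(-4289) + h(U)/840 = -2606/(-4289) - 16/840 = -2606*(-1/4289) - 16*1/840 = 2606/4289 - 2/105 = 265052/450345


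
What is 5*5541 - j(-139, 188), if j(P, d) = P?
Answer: 27844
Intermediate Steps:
5*5541 - j(-139, 188) = 5*5541 - 1*(-139) = 27705 + 139 = 27844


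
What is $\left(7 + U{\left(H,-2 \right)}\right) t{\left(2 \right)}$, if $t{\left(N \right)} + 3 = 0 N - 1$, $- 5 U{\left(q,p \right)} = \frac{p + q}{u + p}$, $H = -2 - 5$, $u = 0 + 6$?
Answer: $- \frac{149}{5} \approx -29.8$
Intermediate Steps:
$u = 6$
$H = -7$
$U{\left(q,p \right)} = - \frac{p + q}{5 \left(6 + p\right)}$ ($U{\left(q,p \right)} = - \frac{\left(p + q\right) \frac{1}{6 + p}}{5} = - \frac{\frac{1}{6 + p} \left(p + q\right)}{5} = - \frac{p + q}{5 \left(6 + p\right)}$)
$t{\left(N \right)} = -4$ ($t{\left(N \right)} = -3 - \left(1 + 0 N\right) = -3 + \left(0 - 1\right) = -3 - 1 = -4$)
$\left(7 + U{\left(H,-2 \right)}\right) t{\left(2 \right)} = \left(7 + \frac{\left(-1\right) \left(-2\right) - -7}{5 \left(6 - 2\right)}\right) \left(-4\right) = \left(7 + \frac{2 + 7}{5 \cdot 4}\right) \left(-4\right) = \left(7 + \frac{1}{5} \cdot \frac{1}{4} \cdot 9\right) \left(-4\right) = \left(7 + \frac{9}{20}\right) \left(-4\right) = \frac{149}{20} \left(-4\right) = - \frac{149}{5}$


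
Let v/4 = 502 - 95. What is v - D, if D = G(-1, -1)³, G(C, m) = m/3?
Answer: 43957/27 ≈ 1628.0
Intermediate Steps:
G(C, m) = m/3 (G(C, m) = m*(⅓) = m/3)
v = 1628 (v = 4*(502 - 95) = 4*407 = 1628)
D = -1/27 (D = ((⅓)*(-1))³ = (-⅓)³ = -1/27 ≈ -0.037037)
v - D = 1628 - 1*(-1/27) = 1628 + 1/27 = 43957/27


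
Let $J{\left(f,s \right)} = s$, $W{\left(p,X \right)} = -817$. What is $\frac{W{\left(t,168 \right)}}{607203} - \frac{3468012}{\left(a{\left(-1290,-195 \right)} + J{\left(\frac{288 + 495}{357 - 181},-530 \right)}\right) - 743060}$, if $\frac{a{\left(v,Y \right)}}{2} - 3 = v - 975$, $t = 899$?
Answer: $\frac{24478791643}{5282058897} \approx 4.6343$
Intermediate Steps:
$a{\left(v,Y \right)} = -1944 + 2 v$ ($a{\left(v,Y \right)} = 6 + 2 \left(v - 975\right) = 6 + 2 \left(-975 + v\right) = 6 + \left(-1950 + 2 v\right) = -1944 + 2 v$)
$\frac{W{\left(t,168 \right)}}{607203} - \frac{3468012}{\left(a{\left(-1290,-195 \right)} + J{\left(\frac{288 + 495}{357 - 181},-530 \right)}\right) - 743060} = - \frac{817}{607203} - \frac{3468012}{\left(\left(-1944 + 2 \left(-1290\right)\right) - 530\right) - 743060} = \left(-817\right) \frac{1}{607203} - \frac{3468012}{\left(\left(-1944 - 2580\right) - 530\right) - 743060} = - \frac{19}{14121} - \frac{3468012}{\left(-4524 - 530\right) - 743060} = - \frac{19}{14121} - \frac{3468012}{-5054 - 743060} = - \frac{19}{14121} - \frac{3468012}{-748114} = - \frac{19}{14121} - - \frac{1734006}{374057} = - \frac{19}{14121} + \frac{1734006}{374057} = \frac{24478791643}{5282058897}$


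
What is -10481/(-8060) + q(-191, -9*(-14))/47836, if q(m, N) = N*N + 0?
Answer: 157332419/96389540 ≈ 1.6323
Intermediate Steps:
q(m, N) = N**2 (q(m, N) = N**2 + 0 = N**2)
-10481/(-8060) + q(-191, -9*(-14))/47836 = -10481/(-8060) + (-9*(-14))**2/47836 = -10481*(-1/8060) + 126**2*(1/47836) = 10481/8060 + 15876*(1/47836) = 10481/8060 + 3969/11959 = 157332419/96389540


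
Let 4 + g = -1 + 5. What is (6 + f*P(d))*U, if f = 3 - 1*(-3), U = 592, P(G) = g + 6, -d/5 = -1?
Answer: 24864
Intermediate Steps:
d = 5 (d = -5*(-1) = 5)
g = 0 (g = -4 + (-1 + 5) = -4 + 4 = 0)
P(G) = 6 (P(G) = 0 + 6 = 6)
f = 6 (f = 3 + 3 = 6)
(6 + f*P(d))*U = (6 + 6*6)*592 = (6 + 36)*592 = 42*592 = 24864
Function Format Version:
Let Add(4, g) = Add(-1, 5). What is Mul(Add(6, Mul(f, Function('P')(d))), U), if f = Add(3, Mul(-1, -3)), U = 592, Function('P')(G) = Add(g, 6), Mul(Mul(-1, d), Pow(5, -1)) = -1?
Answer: 24864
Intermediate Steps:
d = 5 (d = Mul(-5, -1) = 5)
g = 0 (g = Add(-4, Add(-1, 5)) = Add(-4, 4) = 0)
Function('P')(G) = 6 (Function('P')(G) = Add(0, 6) = 6)
f = 6 (f = Add(3, 3) = 6)
Mul(Add(6, Mul(f, Function('P')(d))), U) = Mul(Add(6, Mul(6, 6)), 592) = Mul(Add(6, 36), 592) = Mul(42, 592) = 24864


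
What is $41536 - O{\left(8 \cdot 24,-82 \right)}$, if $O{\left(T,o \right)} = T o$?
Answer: $57280$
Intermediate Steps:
$41536 - O{\left(8 \cdot 24,-82 \right)} = 41536 - 8 \cdot 24 \left(-82\right) = 41536 - 192 \left(-82\right) = 41536 - -15744 = 41536 + 15744 = 57280$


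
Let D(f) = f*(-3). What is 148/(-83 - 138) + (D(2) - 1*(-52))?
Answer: 10018/221 ≈ 45.330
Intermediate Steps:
D(f) = -3*f
148/(-83 - 138) + (D(2) - 1*(-52)) = 148/(-83 - 138) + (-3*2 - 1*(-52)) = 148/(-221) + (-6 + 52) = 148*(-1/221) + 46 = -148/221 + 46 = 10018/221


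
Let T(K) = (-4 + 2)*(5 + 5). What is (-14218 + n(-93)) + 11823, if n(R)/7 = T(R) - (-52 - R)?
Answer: -2822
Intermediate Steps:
T(K) = -20 (T(K) = -2*10 = -20)
n(R) = 224 + 7*R (n(R) = 7*(-20 - (-52 - R)) = 7*(-20 + (52 + R)) = 7*(32 + R) = 224 + 7*R)
(-14218 + n(-93)) + 11823 = (-14218 + (224 + 7*(-93))) + 11823 = (-14218 + (224 - 651)) + 11823 = (-14218 - 427) + 11823 = -14645 + 11823 = -2822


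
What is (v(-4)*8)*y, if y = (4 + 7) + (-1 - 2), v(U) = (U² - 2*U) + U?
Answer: 1280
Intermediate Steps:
v(U) = U² - U
y = 8 (y = 11 - 3 = 8)
(v(-4)*8)*y = (-4*(-1 - 4)*8)*8 = (-4*(-5)*8)*8 = (20*8)*8 = 160*8 = 1280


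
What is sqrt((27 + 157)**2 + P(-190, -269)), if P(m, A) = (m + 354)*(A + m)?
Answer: 2*I*sqrt(10355) ≈ 203.52*I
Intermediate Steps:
P(m, A) = (354 + m)*(A + m)
sqrt((27 + 157)**2 + P(-190, -269)) = sqrt((27 + 157)**2 + ((-190)**2 + 354*(-269) + 354*(-190) - 269*(-190))) = sqrt(184**2 + (36100 - 95226 - 67260 + 51110)) = sqrt(33856 - 75276) = sqrt(-41420) = 2*I*sqrt(10355)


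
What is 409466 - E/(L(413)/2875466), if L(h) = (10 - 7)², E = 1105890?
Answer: -1059981803182/3 ≈ -3.5333e+11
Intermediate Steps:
L(h) = 9 (L(h) = 3² = 9)
409466 - E/(L(413)/2875466) = 409466 - 1105890/(9/2875466) = 409466 - 1105890/(9*(1/2875466)) = 409466 - 1105890/9/2875466 = 409466 - 1105890*2875466/9 = 409466 - 1*1059983031580/3 = 409466 - 1059983031580/3 = -1059981803182/3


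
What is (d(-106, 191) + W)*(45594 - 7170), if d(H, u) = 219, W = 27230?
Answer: 1054700376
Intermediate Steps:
(d(-106, 191) + W)*(45594 - 7170) = (219 + 27230)*(45594 - 7170) = 27449*38424 = 1054700376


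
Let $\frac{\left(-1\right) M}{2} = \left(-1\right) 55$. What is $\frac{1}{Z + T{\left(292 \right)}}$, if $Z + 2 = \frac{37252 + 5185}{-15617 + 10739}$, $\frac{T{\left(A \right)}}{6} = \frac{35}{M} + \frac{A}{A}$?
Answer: $- \frac{53658}{149737} \approx -0.35835$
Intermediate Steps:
$M = 110$ ($M = - 2 \left(\left(-1\right) 55\right) = \left(-2\right) \left(-55\right) = 110$)
$T{\left(A \right)} = \frac{87}{11}$ ($T{\left(A \right)} = 6 \left(\frac{35}{110} + \frac{A}{A}\right) = 6 \left(35 \cdot \frac{1}{110} + 1\right) = 6 \left(\frac{7}{22} + 1\right) = 6 \cdot \frac{29}{22} = \frac{87}{11}$)
$Z = - \frac{52193}{4878}$ ($Z = -2 + \frac{37252 + 5185}{-15617 + 10739} = -2 + \frac{42437}{-4878} = -2 + 42437 \left(- \frac{1}{4878}\right) = -2 - \frac{42437}{4878} = - \frac{52193}{4878} \approx -10.7$)
$\frac{1}{Z + T{\left(292 \right)}} = \frac{1}{- \frac{52193}{4878} + \frac{87}{11}} = \frac{1}{- \frac{149737}{53658}} = - \frac{53658}{149737}$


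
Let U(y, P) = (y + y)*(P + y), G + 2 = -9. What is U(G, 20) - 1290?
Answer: -1488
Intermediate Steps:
G = -11 (G = -2 - 9 = -11)
U(y, P) = 2*y*(P + y) (U(y, P) = (2*y)*(P + y) = 2*y*(P + y))
U(G, 20) - 1290 = 2*(-11)*(20 - 11) - 1290 = 2*(-11)*9 - 1290 = -198 - 1290 = -1488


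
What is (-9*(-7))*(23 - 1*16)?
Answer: 441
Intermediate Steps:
(-9*(-7))*(23 - 1*16) = 63*(23 - 16) = 63*7 = 441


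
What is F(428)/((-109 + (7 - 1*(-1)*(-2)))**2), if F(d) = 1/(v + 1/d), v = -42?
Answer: -107/48604400 ≈ -2.2014e-6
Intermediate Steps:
F(d) = 1/(-42 + 1/d)
F(428)/((-109 + (7 - 1*(-1)*(-2)))**2) = (428/(1 - 42*428))/((-109 + (7 - 1*(-1)*(-2)))**2) = (428/(1 - 17976))/((-109 + (7 + 1*(-2)))**2) = (428/(-17975))/((-109 + (7 - 2))**2) = (428*(-1/17975))/((-109 + 5)**2) = -428/(17975*((-104)**2)) = -428/17975/10816 = -428/17975*1/10816 = -107/48604400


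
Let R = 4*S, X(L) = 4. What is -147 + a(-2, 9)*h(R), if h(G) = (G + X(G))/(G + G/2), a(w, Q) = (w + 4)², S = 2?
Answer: -143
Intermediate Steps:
a(w, Q) = (4 + w)²
R = 8 (R = 4*2 = 8)
h(G) = 2*(4 + G)/(3*G) (h(G) = (G + 4)/(G + G/2) = (4 + G)/(G + G*(½)) = (4 + G)/(G + G/2) = (4 + G)/((3*G/2)) = (4 + G)*(2/(3*G)) = 2*(4 + G)/(3*G))
-147 + a(-2, 9)*h(R) = -147 + (4 - 2)²*((⅔)*(4 + 8)/8) = -147 + 2²*((⅔)*(⅛)*12) = -147 + 4*1 = -147 + 4 = -143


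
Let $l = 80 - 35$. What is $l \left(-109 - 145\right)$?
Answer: $-11430$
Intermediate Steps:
$l = 45$
$l \left(-109 - 145\right) = 45 \left(-109 - 145\right) = 45 \left(-254\right) = -11430$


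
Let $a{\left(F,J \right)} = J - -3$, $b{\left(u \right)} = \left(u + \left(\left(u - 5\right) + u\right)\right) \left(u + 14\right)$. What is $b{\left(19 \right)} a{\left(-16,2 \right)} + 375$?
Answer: $8955$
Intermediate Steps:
$b{\left(u \right)} = \left(-5 + 3 u\right) \left(14 + u\right)$ ($b{\left(u \right)} = \left(u + \left(\left(-5 + u\right) + u\right)\right) \left(14 + u\right) = \left(u + \left(-5 + 2 u\right)\right) \left(14 + u\right) = \left(-5 + 3 u\right) \left(14 + u\right)$)
$a{\left(F,J \right)} = 3 + J$ ($a{\left(F,J \right)} = J + 3 = 3 + J$)
$b{\left(19 \right)} a{\left(-16,2 \right)} + 375 = \left(-70 + 3 \cdot 19^{2} + 37 \cdot 19\right) \left(3 + 2\right) + 375 = \left(-70 + 3 \cdot 361 + 703\right) 5 + 375 = \left(-70 + 1083 + 703\right) 5 + 375 = 1716 \cdot 5 + 375 = 8580 + 375 = 8955$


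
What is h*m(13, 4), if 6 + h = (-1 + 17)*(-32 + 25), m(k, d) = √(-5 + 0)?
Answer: -118*I*√5 ≈ -263.86*I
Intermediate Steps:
m(k, d) = I*√5 (m(k, d) = √(-5) = I*√5)
h = -118 (h = -6 + (-1 + 17)*(-32 + 25) = -6 + 16*(-7) = -6 - 112 = -118)
h*m(13, 4) = -118*I*√5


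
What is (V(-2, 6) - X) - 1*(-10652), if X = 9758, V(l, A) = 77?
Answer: 971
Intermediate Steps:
(V(-2, 6) - X) - 1*(-10652) = (77 - 1*9758) - 1*(-10652) = (77 - 9758) + 10652 = -9681 + 10652 = 971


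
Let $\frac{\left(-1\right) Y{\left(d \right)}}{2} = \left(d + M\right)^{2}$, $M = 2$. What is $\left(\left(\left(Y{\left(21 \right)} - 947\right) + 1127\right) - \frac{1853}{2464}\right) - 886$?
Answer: $- \frac{4348349}{2464} \approx -1764.8$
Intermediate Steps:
$Y{\left(d \right)} = - 2 \left(2 + d\right)^{2}$ ($Y{\left(d \right)} = - 2 \left(d + 2\right)^{2} = - 2 \left(2 + d\right)^{2}$)
$\left(\left(\left(Y{\left(21 \right)} - 947\right) + 1127\right) - \frac{1853}{2464}\right) - 886 = \left(\left(\left(- 2 \left(2 + 21\right)^{2} - 947\right) + 1127\right) - \frac{1853}{2464}\right) - 886 = \left(\left(\left(- 2 \cdot 23^{2} - 947\right) + 1127\right) - \frac{1853}{2464}\right) - 886 = \left(\left(\left(\left(-2\right) 529 - 947\right) + 1127\right) - \frac{1853}{2464}\right) - 886 = \left(\left(\left(-1058 - 947\right) + 1127\right) - \frac{1853}{2464}\right) - 886 = \left(\left(-2005 + 1127\right) - \frac{1853}{2464}\right) - 886 = \left(-878 - \frac{1853}{2464}\right) - 886 = - \frac{2165245}{2464} - 886 = - \frac{4348349}{2464}$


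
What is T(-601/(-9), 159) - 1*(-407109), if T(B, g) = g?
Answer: 407268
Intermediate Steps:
T(-601/(-9), 159) - 1*(-407109) = 159 - 1*(-407109) = 159 + 407109 = 407268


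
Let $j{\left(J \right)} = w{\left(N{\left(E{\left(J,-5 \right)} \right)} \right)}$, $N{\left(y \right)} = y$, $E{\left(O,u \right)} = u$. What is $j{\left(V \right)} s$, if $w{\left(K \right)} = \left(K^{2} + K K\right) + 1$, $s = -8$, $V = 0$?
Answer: $-408$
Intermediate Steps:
$w{\left(K \right)} = 1 + 2 K^{2}$ ($w{\left(K \right)} = \left(K^{2} + K^{2}\right) + 1 = 2 K^{2} + 1 = 1 + 2 K^{2}$)
$j{\left(J \right)} = 51$ ($j{\left(J \right)} = 1 + 2 \left(-5\right)^{2} = 1 + 2 \cdot 25 = 1 + 50 = 51$)
$j{\left(V \right)} s = 51 \left(-8\right) = -408$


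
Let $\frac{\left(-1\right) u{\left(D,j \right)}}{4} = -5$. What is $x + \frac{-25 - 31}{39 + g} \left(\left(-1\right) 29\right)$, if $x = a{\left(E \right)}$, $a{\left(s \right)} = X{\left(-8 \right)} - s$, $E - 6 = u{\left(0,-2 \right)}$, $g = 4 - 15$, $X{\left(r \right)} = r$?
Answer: $24$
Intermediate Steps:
$g = -11$
$u{\left(D,j \right)} = 20$ ($u{\left(D,j \right)} = \left(-4\right) \left(-5\right) = 20$)
$E = 26$ ($E = 6 + 20 = 26$)
$a{\left(s \right)} = -8 - s$
$x = -34$ ($x = -8 - 26 = -34$)
$x + \frac{-25 - 31}{39 + g} \left(\left(-1\right) 29\right) = -34 + \frac{-25 - 31}{39 - 11} \left(\left(-1\right) 29\right) = -34 + - \frac{56}{28} \left(-29\right) = -34 + \left(-56\right) \frac{1}{28} \left(-29\right) = -34 - -58 = -34 + 58 = 24$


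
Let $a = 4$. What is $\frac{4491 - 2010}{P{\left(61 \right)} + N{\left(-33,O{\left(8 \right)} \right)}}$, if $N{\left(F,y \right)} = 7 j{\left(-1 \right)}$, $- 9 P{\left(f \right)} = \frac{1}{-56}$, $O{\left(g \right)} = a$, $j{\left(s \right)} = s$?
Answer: $- \frac{1250424}{3527} \approx -354.53$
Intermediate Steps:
$O{\left(g \right)} = 4$
$P{\left(f \right)} = \frac{1}{504}$ ($P{\left(f \right)} = - \frac{1}{9 \left(-56\right)} = \left(- \frac{1}{9}\right) \left(- \frac{1}{56}\right) = \frac{1}{504}$)
$N{\left(F,y \right)} = -7$ ($N{\left(F,y \right)} = 7 \left(-1\right) = -7$)
$\frac{4491 - 2010}{P{\left(61 \right)} + N{\left(-33,O{\left(8 \right)} \right)}} = \frac{4491 - 2010}{\frac{1}{504} - 7} = \frac{2481}{- \frac{3527}{504}} = 2481 \left(- \frac{504}{3527}\right) = - \frac{1250424}{3527}$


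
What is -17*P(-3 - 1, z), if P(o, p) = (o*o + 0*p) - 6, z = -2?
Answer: -170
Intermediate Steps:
P(o, p) = -6 + o² (P(o, p) = (o² + 0) - 6 = o² - 6 = -6 + o²)
-17*P(-3 - 1, z) = -17*(-6 + (-3 - 1)²) = -17*(-6 + (-4)²) = -17*(-6 + 16) = -17*10 = -170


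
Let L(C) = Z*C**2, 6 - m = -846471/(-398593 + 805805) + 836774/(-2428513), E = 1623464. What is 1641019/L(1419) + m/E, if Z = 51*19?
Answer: 2650868541531743458975319/3132508303430742998287839456 ≈ 0.00084624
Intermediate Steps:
Z = 969
m = 8329928056247/988919635756 (m = 6 - (-846471/(-398593 + 805805) + 836774/(-2428513)) = 6 - (-846471/407212 + 836774*(-1/2428513)) = 6 - (-846471*1/407212 - 836774/2428513) = 6 - (-846471/407212 - 836774/2428513) = 6 - 1*(-2396410241711/988919635756) = 6 + 2396410241711/988919635756 = 8329928056247/988919635756 ≈ 8.4233)
L(C) = 969*C**2
1641019/L(1419) + m/E = 1641019/((969*1419**2)) + (8329928056247/988919635756)/1623464 = 1641019/((969*2013561)) + (8329928056247/988919635756)*(1/1623464) = 1641019/1951140609 + 8329928056247/1605475427542978784 = 2650868541531743458975319/3132508303430742998287839456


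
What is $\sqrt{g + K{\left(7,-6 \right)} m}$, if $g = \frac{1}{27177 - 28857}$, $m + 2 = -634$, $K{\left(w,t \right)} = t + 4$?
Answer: $\frac{\sqrt{224380695}}{420} \approx 35.665$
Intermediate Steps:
$K{\left(w,t \right)} = 4 + t$
$m = -636$ ($m = -2 - 634 = -636$)
$g = - \frac{1}{1680}$ ($g = \frac{1}{-1680} = - \frac{1}{1680} \approx -0.00059524$)
$\sqrt{g + K{\left(7,-6 \right)} m} = \sqrt{- \frac{1}{1680} + \left(4 - 6\right) \left(-636\right)} = \sqrt{- \frac{1}{1680} - -1272} = \sqrt{- \frac{1}{1680} + 1272} = \sqrt{\frac{2136959}{1680}} = \frac{\sqrt{224380695}}{420}$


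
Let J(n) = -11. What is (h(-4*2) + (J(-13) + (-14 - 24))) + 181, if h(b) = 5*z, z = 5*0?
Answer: 132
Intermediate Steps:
z = 0
h(b) = 0 (h(b) = 5*0 = 0)
(h(-4*2) + (J(-13) + (-14 - 24))) + 181 = (0 + (-11 + (-14 - 24))) + 181 = (0 + (-11 - 38)) + 181 = (0 - 49) + 181 = -49 + 181 = 132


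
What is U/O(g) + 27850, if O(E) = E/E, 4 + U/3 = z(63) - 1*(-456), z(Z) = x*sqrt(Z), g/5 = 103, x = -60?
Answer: 29206 - 540*sqrt(7) ≈ 27777.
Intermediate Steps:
g = 515 (g = 5*103 = 515)
z(Z) = -60*sqrt(Z)
U = 1356 - 540*sqrt(7) (U = -12 + 3*(-180*sqrt(7) - 1*(-456)) = -12 + 3*(-180*sqrt(7) + 456) = -12 + 3*(456 - 180*sqrt(7)) = -12 + (1368 - 540*sqrt(7)) = 1356 - 540*sqrt(7) ≈ -72.706)
O(E) = 1
U/O(g) + 27850 = (1356 - 540*sqrt(7))/1 + 27850 = (1356 - 540*sqrt(7))*1 + 27850 = (1356 - 540*sqrt(7)) + 27850 = 29206 - 540*sqrt(7)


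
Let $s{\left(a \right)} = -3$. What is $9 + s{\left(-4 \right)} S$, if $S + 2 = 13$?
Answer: $-24$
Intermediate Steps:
$S = 11$ ($S = -2 + 13 = 11$)
$9 + s{\left(-4 \right)} S = 9 - 33 = -24$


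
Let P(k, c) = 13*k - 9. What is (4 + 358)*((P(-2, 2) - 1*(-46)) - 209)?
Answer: -71676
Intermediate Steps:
P(k, c) = -9 + 13*k
(4 + 358)*((P(-2, 2) - 1*(-46)) - 209) = (4 + 358)*(((-9 + 13*(-2)) - 1*(-46)) - 209) = 362*(((-9 - 26) + 46) - 209) = 362*((-35 + 46) - 209) = 362*(11 - 209) = 362*(-198) = -71676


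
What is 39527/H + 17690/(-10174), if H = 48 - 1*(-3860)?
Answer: 166507589/19879996 ≈ 8.3756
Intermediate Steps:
H = 3908 (H = 48 + 3860 = 3908)
39527/H + 17690/(-10174) = 39527/3908 + 17690/(-10174) = 39527*(1/3908) + 17690*(-1/10174) = 39527/3908 - 8845/5087 = 166507589/19879996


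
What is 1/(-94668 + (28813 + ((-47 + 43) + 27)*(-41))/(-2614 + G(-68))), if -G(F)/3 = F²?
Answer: -8243/780362259 ≈ -1.0563e-5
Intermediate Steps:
G(F) = -3*F²
1/(-94668 + (28813 + ((-47 + 43) + 27)*(-41))/(-2614 + G(-68))) = 1/(-94668 + (28813 + ((-47 + 43) + 27)*(-41))/(-2614 - 3*(-68)²)) = 1/(-94668 + (28813 + (-4 + 27)*(-41))/(-2614 - 3*4624)) = 1/(-94668 + (28813 + 23*(-41))/(-2614 - 13872)) = 1/(-94668 + (28813 - 943)/(-16486)) = 1/(-94668 + 27870*(-1/16486)) = 1/(-94668 - 13935/8243) = 1/(-780362259/8243) = -8243/780362259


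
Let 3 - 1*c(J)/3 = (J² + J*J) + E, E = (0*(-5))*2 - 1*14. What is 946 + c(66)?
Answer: -25139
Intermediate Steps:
E = -14 (E = 0*2 - 14 = 0 - 14 = -14)
c(J) = 51 - 6*J² (c(J) = 9 - 3*((J² + J*J) - 14) = 9 - 3*((J² + J²) - 14) = 9 - 3*(2*J² - 14) = 9 - 3*(-14 + 2*J²) = 9 + (42 - 6*J²) = 51 - 6*J²)
946 + c(66) = 946 + (51 - 6*66²) = 946 + (51 - 6*4356) = 946 + (51 - 26136) = 946 - 26085 = -25139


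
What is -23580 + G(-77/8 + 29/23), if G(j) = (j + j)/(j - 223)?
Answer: -1003821102/42571 ≈ -23580.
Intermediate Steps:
G(j) = 2*j/(-223 + j) (G(j) = (2*j)/(-223 + j) = 2*j/(-223 + j))
-23580 + G(-77/8 + 29/23) = -23580 + 2*(-77/8 + 29/23)/(-223 + (-77/8 + 29/23)) = -23580 + 2*(-1539/184)/(-223 - 1539/184) = -23580 + 2*(-1539/184)/(-42571/184) = -23580 + 2*(-1539/184)*(-184/42571) = -23580 + 3078/42571 = -1003821102/42571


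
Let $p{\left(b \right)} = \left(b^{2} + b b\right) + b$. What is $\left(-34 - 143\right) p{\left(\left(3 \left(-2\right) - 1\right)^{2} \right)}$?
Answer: $-858627$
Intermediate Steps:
$p{\left(b \right)} = b + 2 b^{2}$ ($p{\left(b \right)} = \left(b^{2} + b^{2}\right) + b = 2 b^{2} + b = b + 2 b^{2}$)
$\left(-34 - 143\right) p{\left(\left(3 \left(-2\right) - 1\right)^{2} \right)} = \left(-34 - 143\right) \left(3 \left(-2\right) - 1\right)^{2} \left(1 + 2 \left(3 \left(-2\right) - 1\right)^{2}\right) = - 177 \left(-6 - 1\right)^{2} \left(1 + 2 \left(-6 - 1\right)^{2}\right) = - 177 \left(-7\right)^{2} \left(1 + 2 \left(-7\right)^{2}\right) = - 177 \cdot 49 \left(1 + 2 \cdot 49\right) = - 177 \cdot 49 \left(1 + 98\right) = - 177 \cdot 49 \cdot 99 = \left(-177\right) 4851 = -858627$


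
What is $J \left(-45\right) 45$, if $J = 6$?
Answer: $-12150$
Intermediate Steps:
$J \left(-45\right) 45 = 6 \left(-45\right) 45 = \left(-270\right) 45 = -12150$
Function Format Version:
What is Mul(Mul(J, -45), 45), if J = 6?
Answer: -12150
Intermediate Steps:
Mul(Mul(J, -45), 45) = Mul(Mul(6, -45), 45) = Mul(-270, 45) = -12150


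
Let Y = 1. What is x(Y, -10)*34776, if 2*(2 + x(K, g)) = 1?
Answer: -52164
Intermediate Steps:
x(K, g) = -3/2 (x(K, g) = -2 + (½)*1 = -2 + ½ = -3/2)
x(Y, -10)*34776 = -3/2*34776 = -52164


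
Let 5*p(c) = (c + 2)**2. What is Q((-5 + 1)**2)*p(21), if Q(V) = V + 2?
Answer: 9522/5 ≈ 1904.4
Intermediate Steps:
Q(V) = 2 + V
p(c) = (2 + c)**2/5 (p(c) = (c + 2)**2/5 = (2 + c)**2/5)
Q((-5 + 1)**2)*p(21) = (2 + (-5 + 1)**2)*((2 + 21)**2/5) = (2 + (-4)**2)*((1/5)*23**2) = (2 + 16)*((1/5)*529) = 18*(529/5) = 9522/5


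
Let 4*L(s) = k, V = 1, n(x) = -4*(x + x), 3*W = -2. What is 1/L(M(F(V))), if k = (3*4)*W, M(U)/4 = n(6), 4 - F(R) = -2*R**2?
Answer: -1/2 ≈ -0.50000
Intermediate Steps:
W = -2/3 (W = (1/3)*(-2) = -2/3 ≈ -0.66667)
n(x) = -8*x
F(R) = 4 + 2*R**2 (F(R) = 4 - (-2)*R**2 = 4 + 2*R**2)
M(U) = -192 (M(U) = 4*(-8*6) = 4*(-48) = -192)
k = -8 (k = (3*4)*(-2/3) = 12*(-2/3) = -8)
L(s) = -2 (L(s) = (1/4)*(-8) = -2)
1/L(M(F(V))) = 1/(-2) = -1/2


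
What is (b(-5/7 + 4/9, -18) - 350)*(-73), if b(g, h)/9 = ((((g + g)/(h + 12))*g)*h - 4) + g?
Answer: 4126033/147 ≈ 28068.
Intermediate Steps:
b(g, h) = -36 + 9*g + 18*h*g²/(12 + h) (b(g, h) = 9*(((((g + g)/(h + 12))*g)*h - 4) + g) = 9*(((((2*g)/(12 + h))*g)*h - 4) + g) = 9*((((2*g/(12 + h))*g)*h - 4) + g) = 9*(((2*g²/(12 + h))*h - 4) + g) = 9*((2*h*g²/(12 + h) - 4) + g) = 9*((-4 + 2*h*g²/(12 + h)) + g) = 9*(-4 + g + 2*h*g²/(12 + h)) = -36 + 9*g + 18*h*g²/(12 + h))
(b(-5/7 + 4/9, -18) - 350)*(-73) = (9*(-48 - 4*(-18) + 12*(-5/7 + 4/9) + (-5/7 + 4/9)*(-18) + 2*(-18)*(-5/7 + 4/9)²)/(12 - 18) - 350)*(-73) = (9*(-48 + 72 + 12*(-5*⅐ + 4*(⅑)) + (-5*⅐ + 4*(⅑))*(-18) + 2*(-18)*(-5*⅐ + 4*(⅑))²)/(-6) - 350)*(-73) = (9*(-⅙)*(-48 + 72 + 12*(-5/7 + 4/9) + (-5/7 + 4/9)*(-18) + 2*(-18)*(-5/7 + 4/9)²) - 350)*(-73) = (9*(-⅙)*(-48 + 72 + 12*(-17/63) - 17/63*(-18) + 2*(-18)*(-17/63)²) - 350)*(-73) = (9*(-⅙)*(-48 + 72 - 68/21 + 34/7 + 2*(-18)*(289/3969)) - 350)*(-73) = (9*(-⅙)*(-48 + 72 - 68/21 + 34/7 - 1156/441) - 350)*(-73) = (9*(-⅙)*(10142/441) - 350)*(-73) = (-5071/147 - 350)*(-73) = -56521/147*(-73) = 4126033/147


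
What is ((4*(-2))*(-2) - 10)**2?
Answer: 36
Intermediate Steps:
((4*(-2))*(-2) - 10)**2 = (-8*(-2) - 10)**2 = (16 - 10)**2 = 6**2 = 36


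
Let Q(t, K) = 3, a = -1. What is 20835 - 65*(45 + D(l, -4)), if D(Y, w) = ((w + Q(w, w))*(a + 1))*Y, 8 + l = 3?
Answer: 17910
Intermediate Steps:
l = -5 (l = -8 + 3 = -5)
D(Y, w) = 0 (D(Y, w) = ((w + 3)*(-1 + 1))*Y = ((3 + w)*0)*Y = 0*Y = 0)
20835 - 65*(45 + D(l, -4)) = 20835 - 65*(45 + 0) = 20835 - 65*45 = 20835 - 1*2925 = 20835 - 2925 = 17910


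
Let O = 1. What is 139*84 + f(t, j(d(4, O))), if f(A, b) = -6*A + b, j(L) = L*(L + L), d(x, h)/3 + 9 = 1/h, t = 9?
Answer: 12774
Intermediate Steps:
d(x, h) = -27 + 3/h
j(L) = 2*L² (j(L) = L*(2*L) = 2*L²)
f(A, b) = b - 6*A
139*84 + f(t, j(d(4, O))) = 139*84 + (2*(-27 + 3/1)² - 6*9) = 11676 + (2*(-27 + 3*1)² - 54) = 11676 + (2*(-27 + 3)² - 54) = 11676 + (2*(-24)² - 54) = 11676 + (2*576 - 54) = 11676 + (1152 - 54) = 11676 + 1098 = 12774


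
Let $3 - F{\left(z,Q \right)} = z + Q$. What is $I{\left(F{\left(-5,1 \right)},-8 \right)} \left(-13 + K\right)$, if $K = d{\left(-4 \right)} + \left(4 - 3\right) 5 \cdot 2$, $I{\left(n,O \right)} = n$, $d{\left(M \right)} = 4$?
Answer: $7$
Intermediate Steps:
$F{\left(z,Q \right)} = 3 - Q - z$ ($F{\left(z,Q \right)} = 3 - \left(z + Q\right) = 3 - \left(Q + z\right) = 3 - Q - z$)
$K = 14$ ($K = 4 + \left(4 - 3\right) 5 \cdot 2 = 4 + 1 \cdot 5 \cdot 2 = 4 + 5 \cdot 2 = 4 + 10 = 14$)
$I{\left(F{\left(-5,1 \right)},-8 \right)} \left(-13 + K\right) = \left(3 - 1 - -5\right) \left(-13 + 14\right) = \left(3 - 1 + 5\right) 1 = 7 \cdot 1 = 7$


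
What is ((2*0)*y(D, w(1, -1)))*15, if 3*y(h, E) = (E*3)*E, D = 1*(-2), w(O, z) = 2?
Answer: 0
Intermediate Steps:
D = -2
y(h, E) = E**2 (y(h, E) = ((E*3)*E)/3 = ((3*E)*E)/3 = (3*E**2)/3 = E**2)
((2*0)*y(D, w(1, -1)))*15 = ((2*0)*2**2)*15 = (0*4)*15 = 0*15 = 0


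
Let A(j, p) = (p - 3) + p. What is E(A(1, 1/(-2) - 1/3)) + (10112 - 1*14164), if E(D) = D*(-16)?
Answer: -11932/3 ≈ -3977.3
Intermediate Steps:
A(j, p) = -3 + 2*p (A(j, p) = (-3 + p) + p = -3 + 2*p)
E(D) = -16*D
E(A(1, 1/(-2) - 1/3)) + (10112 - 1*14164) = -16*(-3 + 2*(1/(-2) - 1/3)) + (10112 - 1*14164) = -16*(-3 + 2*(1*(-½) - 1*⅓)) + (10112 - 14164) = -16*(-3 + 2*(-½ - ⅓)) - 4052 = -16*(-3 + 2*(-⅚)) - 4052 = -16*(-3 - 5/3) - 4052 = -16*(-14/3) - 4052 = 224/3 - 4052 = -11932/3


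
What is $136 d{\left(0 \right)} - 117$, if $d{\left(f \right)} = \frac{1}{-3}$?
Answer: $- \frac{487}{3} \approx -162.33$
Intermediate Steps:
$d{\left(f \right)} = - \frac{1}{3}$
$136 d{\left(0 \right)} - 117 = 136 \left(- \frac{1}{3}\right) - 117 = - \frac{136}{3} - 117 = - \frac{487}{3}$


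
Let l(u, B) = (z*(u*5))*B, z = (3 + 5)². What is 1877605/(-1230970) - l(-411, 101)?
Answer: 3270322547359/246194 ≈ 1.3284e+7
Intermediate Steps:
z = 64 (z = 8² = 64)
l(u, B) = 320*B*u (l(u, B) = (64*(u*5))*B = (64*(5*u))*B = (320*u)*B = 320*B*u)
1877605/(-1230970) - l(-411, 101) = 1877605/(-1230970) - 320*101*(-411) = 1877605*(-1/1230970) - 1*(-13283520) = -375521/246194 + 13283520 = 3270322547359/246194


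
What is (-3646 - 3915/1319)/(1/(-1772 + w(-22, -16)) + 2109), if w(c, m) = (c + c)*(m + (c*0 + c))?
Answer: -481298900/278175781 ≈ -1.7302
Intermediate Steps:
w(c, m) = 2*c*(c + m) (w(c, m) = (2*c)*(m + (0 + c)) = (2*c)*(m + c) = (2*c)*(c + m) = 2*c*(c + m))
(-3646 - 3915/1319)/(1/(-1772 + w(-22, -16)) + 2109) = (-3646 - 3915/1319)/(1/(-1772 + 2*(-22)*(-22 - 16)) + 2109) = (-3646 - 3915*1/1319)/(1/(-1772 + 2*(-22)*(-38)) + 2109) = (-3646 - 3915/1319)/(1/(-1772 + 1672) + 2109) = -4812989/(1319*(1/(-100) + 2109)) = -4812989/(1319*(-1/100 + 2109)) = -4812989/(1319*210899/100) = -4812989/1319*100/210899 = -481298900/278175781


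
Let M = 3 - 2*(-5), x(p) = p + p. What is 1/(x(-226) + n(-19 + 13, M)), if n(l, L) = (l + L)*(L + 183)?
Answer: 1/920 ≈ 0.0010870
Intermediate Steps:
x(p) = 2*p
M = 13 (M = 3 + 10 = 13)
n(l, L) = (183 + L)*(L + l) (n(l, L) = (L + l)*(183 + L) = (183 + L)*(L + l))
1/(x(-226) + n(-19 + 13, M)) = 1/(2*(-226) + (13² + 183*13 + 183*(-19 + 13) + 13*(-19 + 13))) = 1/(-452 + (169 + 2379 + 183*(-6) + 13*(-6))) = 1/(-452 + (169 + 2379 - 1098 - 78)) = 1/(-452 + 1372) = 1/920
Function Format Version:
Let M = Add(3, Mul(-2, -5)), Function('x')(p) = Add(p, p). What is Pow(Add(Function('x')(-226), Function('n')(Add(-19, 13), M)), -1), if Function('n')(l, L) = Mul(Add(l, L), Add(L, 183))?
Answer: Rational(1, 920) ≈ 0.0010870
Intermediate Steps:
Function('x')(p) = Mul(2, p)
M = 13 (M = Add(3, 10) = 13)
Function('n')(l, L) = Mul(Add(183, L), Add(L, l)) (Function('n')(l, L) = Mul(Add(L, l), Add(183, L)) = Mul(Add(183, L), Add(L, l)))
Pow(Add(Function('x')(-226), Function('n')(Add(-19, 13), M)), -1) = Pow(Add(Mul(2, -226), Add(Pow(13, 2), Mul(183, 13), Mul(183, Add(-19, 13)), Mul(13, Add(-19, 13)))), -1) = Pow(Add(-452, Add(169, 2379, Mul(183, -6), Mul(13, -6))), -1) = Pow(Add(-452, Add(169, 2379, -1098, -78)), -1) = Pow(Add(-452, 1372), -1) = Pow(920, -1) = Rational(1, 920)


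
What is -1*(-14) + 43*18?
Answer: 788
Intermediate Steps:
-1*(-14) + 43*18 = 14 + 774 = 788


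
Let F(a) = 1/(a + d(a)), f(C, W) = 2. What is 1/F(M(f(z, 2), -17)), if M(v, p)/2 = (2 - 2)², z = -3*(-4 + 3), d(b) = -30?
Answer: -30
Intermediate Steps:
z = 3 (z = -3*(-1) = 3)
M(v, p) = 0 (M(v, p) = 2*(2 - 2)² = 2*0² = 2*0 = 0)
F(a) = 1/(-30 + a) (F(a) = 1/(a - 30) = 1/(-30 + a))
1/F(M(f(z, 2), -17)) = 1/(1/(-30 + 0)) = 1/(1/(-30)) = 1/(-1/30) = -30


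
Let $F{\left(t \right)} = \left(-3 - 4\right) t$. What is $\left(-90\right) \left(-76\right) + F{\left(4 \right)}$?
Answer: $6812$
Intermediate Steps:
$F{\left(t \right)} = - 7 t$
$\left(-90\right) \left(-76\right) + F{\left(4 \right)} = \left(-90\right) \left(-76\right) - 28 = 6840 - 28 = 6812$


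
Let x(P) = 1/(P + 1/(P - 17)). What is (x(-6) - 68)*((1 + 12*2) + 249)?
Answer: -2596150/139 ≈ -18677.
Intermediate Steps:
x(P) = 1/(P + 1/(-17 + P))
(x(-6) - 68)*((1 + 12*2) + 249) = ((-17 - 6)/(1 + (-6)² - 17*(-6)) - 68)*((1 + 12*2) + 249) = (-23/(1 + 36 + 102) - 68)*((1 + 24) + 249) = (-23/139 - 68)*(25 + 249) = ((1/139)*(-23) - 68)*274 = (-23/139 - 68)*274 = -9475/139*274 = -2596150/139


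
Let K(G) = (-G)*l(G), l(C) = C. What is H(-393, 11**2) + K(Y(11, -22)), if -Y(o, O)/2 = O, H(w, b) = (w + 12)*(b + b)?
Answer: -94138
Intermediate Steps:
H(w, b) = 2*b*(12 + w) (H(w, b) = (12 + w)*(2*b) = 2*b*(12 + w))
Y(o, O) = -2*O
K(G) = -G**2 (K(G) = (-G)*G = -G**2)
H(-393, 11**2) + K(Y(11, -22)) = 2*11**2*(12 - 393) - (-2*(-22))**2 = 2*121*(-381) - 1*44**2 = -92202 - 1*1936 = -92202 - 1936 = -94138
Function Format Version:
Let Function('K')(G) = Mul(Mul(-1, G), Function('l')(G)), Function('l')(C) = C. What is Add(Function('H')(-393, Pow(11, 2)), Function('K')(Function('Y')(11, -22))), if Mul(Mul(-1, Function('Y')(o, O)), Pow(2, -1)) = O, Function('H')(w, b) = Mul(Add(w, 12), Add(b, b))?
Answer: -94138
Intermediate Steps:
Function('H')(w, b) = Mul(2, b, Add(12, w)) (Function('H')(w, b) = Mul(Add(12, w), Mul(2, b)) = Mul(2, b, Add(12, w)))
Function('Y')(o, O) = Mul(-2, O)
Function('K')(G) = Mul(-1, Pow(G, 2)) (Function('K')(G) = Mul(Mul(-1, G), G) = Mul(-1, Pow(G, 2)))
Add(Function('H')(-393, Pow(11, 2)), Function('K')(Function('Y')(11, -22))) = Add(Mul(2, Pow(11, 2), Add(12, -393)), Mul(-1, Pow(Mul(-2, -22), 2))) = Add(Mul(2, 121, -381), Mul(-1, Pow(44, 2))) = Add(-92202, Mul(-1, 1936)) = Add(-92202, -1936) = -94138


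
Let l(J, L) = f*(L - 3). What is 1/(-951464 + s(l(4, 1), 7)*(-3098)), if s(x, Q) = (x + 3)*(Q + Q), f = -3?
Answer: -1/1341812 ≈ -7.4526e-7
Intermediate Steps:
l(J, L) = 9 - 3*L (l(J, L) = -3*(L - 3) = -3*(-3 + L) = 9 - 3*L)
s(x, Q) = 2*Q*(3 + x) (s(x, Q) = (3 + x)*(2*Q) = 2*Q*(3 + x))
1/(-951464 + s(l(4, 1), 7)*(-3098)) = 1/(-951464 + (2*7*(3 + (9 - 3*1)))*(-3098)) = 1/(-951464 + (2*7*(3 + (9 - 3)))*(-3098)) = 1/(-951464 + (2*7*(3 + 6))*(-3098)) = 1/(-951464 + (2*7*9)*(-3098)) = 1/(-951464 + 126*(-3098)) = 1/(-951464 - 390348) = 1/(-1341812) = -1/1341812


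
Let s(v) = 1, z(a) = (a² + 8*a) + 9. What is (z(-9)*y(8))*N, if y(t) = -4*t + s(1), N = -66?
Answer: 36828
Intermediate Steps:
z(a) = 9 + a² + 8*a
y(t) = 1 - 4*t (y(t) = -4*t + 1 = 1 - 4*t)
(z(-9)*y(8))*N = ((9 + (-9)² + 8*(-9))*(1 - 4*8))*(-66) = ((9 + 81 - 72)*(1 - 32))*(-66) = (18*(-31))*(-66) = -558*(-66) = 36828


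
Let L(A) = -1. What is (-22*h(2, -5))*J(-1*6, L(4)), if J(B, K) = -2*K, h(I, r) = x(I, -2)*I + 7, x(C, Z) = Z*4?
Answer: 396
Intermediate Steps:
x(C, Z) = 4*Z
h(I, r) = 7 - 8*I (h(I, r) = (4*(-2))*I + 7 = -8*I + 7 = 7 - 8*I)
(-22*h(2, -5))*J(-1*6, L(4)) = (-22*(7 - 8*2))*(-2*(-1)) = -22*(7 - 16)*2 = -22*(-9)*2 = 198*2 = 396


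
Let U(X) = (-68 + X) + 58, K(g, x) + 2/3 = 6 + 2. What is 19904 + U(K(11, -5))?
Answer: 59704/3 ≈ 19901.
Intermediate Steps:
K(g, x) = 22/3 (K(g, x) = -⅔ + (6 + 2) = -⅔ + 8 = 22/3)
U(X) = -10 + X
19904 + U(K(11, -5)) = 19904 + (-10 + 22/3) = 19904 - 8/3 = 59704/3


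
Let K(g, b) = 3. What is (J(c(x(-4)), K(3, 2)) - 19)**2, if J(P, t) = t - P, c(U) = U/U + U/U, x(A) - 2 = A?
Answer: 324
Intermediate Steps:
x(A) = 2 + A
c(U) = 2 (c(U) = 1 + 1 = 2)
(J(c(x(-4)), K(3, 2)) - 19)**2 = ((3 - 1*2) - 19)**2 = ((3 - 2) - 19)**2 = (1 - 19)**2 = (-18)**2 = 324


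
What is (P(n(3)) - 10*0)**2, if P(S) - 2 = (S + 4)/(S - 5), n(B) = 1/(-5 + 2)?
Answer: 441/256 ≈ 1.7227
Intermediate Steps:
n(B) = -1/3 (n(B) = 1/(-3) = -1/3)
P(S) = 2 + (4 + S)/(-5 + S) (P(S) = 2 + (S + 4)/(S - 5) = 2 + (4 + S)/(-5 + S))
(P(n(3)) - 10*0)**2 = (3*(-2 - 1/3)/(-5 - 1/3) - 10*0)**2 = (3*(-7/3)/(-16/3) + 0)**2 = (3*(-3/16)*(-7/3) + 0)**2 = (21/16 + 0)**2 = (21/16)**2 = 441/256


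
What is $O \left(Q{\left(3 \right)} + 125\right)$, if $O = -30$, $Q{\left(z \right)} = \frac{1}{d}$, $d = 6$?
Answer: $-3755$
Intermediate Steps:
$Q{\left(z \right)} = \frac{1}{6}$
$O \left(Q{\left(3 \right)} + 125\right) = - 30 \left(\frac{1}{6} + 125\right) = \left(-30\right) \frac{751}{6} = -3755$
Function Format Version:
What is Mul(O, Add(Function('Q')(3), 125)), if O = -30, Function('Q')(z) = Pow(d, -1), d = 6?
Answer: -3755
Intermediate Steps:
Function('Q')(z) = Rational(1, 6) (Function('Q')(z) = Pow(6, -1) = Rational(1, 6))
Mul(O, Add(Function('Q')(3), 125)) = Mul(-30, Add(Rational(1, 6), 125)) = Mul(-30, Rational(751, 6)) = -3755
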